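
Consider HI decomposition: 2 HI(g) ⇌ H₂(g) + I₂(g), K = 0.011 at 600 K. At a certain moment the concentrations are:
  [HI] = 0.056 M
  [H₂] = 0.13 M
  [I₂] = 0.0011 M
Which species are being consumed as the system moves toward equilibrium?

Q = [H₂]·[I₂] / [HI]² = (0.13)·(0.0011) / (0.056)² = 0.046
Q = 0.046 > K = 0.011: net reverse reaction.

H₂, I₂ (products)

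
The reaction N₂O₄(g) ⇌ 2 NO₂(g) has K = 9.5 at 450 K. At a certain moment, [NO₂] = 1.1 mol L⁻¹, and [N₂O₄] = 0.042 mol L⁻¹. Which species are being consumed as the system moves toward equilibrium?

Q = [NO₂]² / [N₂O₄] = (1.1)² / (0.042) = 29
Q = 29 > K = 9.5: net reverse reaction.

NO₂ (products)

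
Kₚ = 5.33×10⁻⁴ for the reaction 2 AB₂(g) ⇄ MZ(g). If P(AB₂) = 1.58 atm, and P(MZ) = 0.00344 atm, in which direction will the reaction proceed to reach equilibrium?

Qₚ = P(MZ) / P(AB₂)² = (0.00344) / (1.58)² = 0.00138
Qₚ = 0.00138 > Kₚ = 5.33×10⁻⁴, so the reverse reaction proceeds.

toward reactants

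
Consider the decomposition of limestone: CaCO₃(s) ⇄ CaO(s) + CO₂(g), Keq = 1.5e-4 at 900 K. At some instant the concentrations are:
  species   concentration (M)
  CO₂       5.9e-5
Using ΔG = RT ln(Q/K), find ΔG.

ΔG = -6.98 kJ/mol

(CaCO₃, CaO are pure solids — omitted from Q.)
Q = [CO₂] = 5.90e-5
ΔG = RT ln(Q/Keq) = (8.314 J mol⁻¹ K⁻¹)(900 K) × ln(5.90e-5/1.5e-4)
   = (7.483 kJ/mol)(-0.9331) = -6.98 kJ/mol
ΔG < 0, so the forward reaction is spontaneous (proceeds forward).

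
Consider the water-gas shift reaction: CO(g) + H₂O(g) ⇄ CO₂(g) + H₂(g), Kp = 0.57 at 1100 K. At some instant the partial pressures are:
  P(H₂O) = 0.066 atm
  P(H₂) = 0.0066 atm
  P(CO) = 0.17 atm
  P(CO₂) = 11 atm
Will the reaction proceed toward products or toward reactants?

toward reactants

Qp = P(CO₂)·P(H₂) / (P(CO)·P(H₂O)) = (11)·(0.0066) / ((0.17)·(0.066)) = 6.5
Qp = 6.5 > Kp = 0.57, so the reverse reaction proceeds.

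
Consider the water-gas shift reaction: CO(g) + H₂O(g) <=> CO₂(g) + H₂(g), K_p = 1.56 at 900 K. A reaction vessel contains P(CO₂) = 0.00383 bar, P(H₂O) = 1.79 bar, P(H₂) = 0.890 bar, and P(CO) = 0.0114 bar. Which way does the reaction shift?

in the forward direction

Q_p = P(CO₂)·P(H₂) / (P(CO)·P(H₂O)) = (0.00383)·(0.890) / ((0.0114)·(1.79)) = 0.167
Q_p = 0.167 < K_p = 1.56, so the forward reaction proceeds.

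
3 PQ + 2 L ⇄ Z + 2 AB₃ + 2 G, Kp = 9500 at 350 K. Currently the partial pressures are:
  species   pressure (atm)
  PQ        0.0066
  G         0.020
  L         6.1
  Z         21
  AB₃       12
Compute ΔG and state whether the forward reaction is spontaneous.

Qp = P(Z)·P(AB₃)²·P(G)² / (P(PQ)³·P(L)²) = (21)·(12)²·(0.020)² / ((0.0066)³·(6.1)²) = 1.13×10⁵
ΔG = RT ln(Qp/Kp) = (8.314 J mol⁻¹ K⁻¹)(350 K) × ln(1.13×10⁵/9500)
   = (2.910 kJ/mol)(2.476) = 7.21 kJ/mol
ΔG > 0, so the forward reaction is non-spontaneous (proceeds in reverse).

ΔG = 7.21 kJ/mol; the forward reaction is non-spontaneous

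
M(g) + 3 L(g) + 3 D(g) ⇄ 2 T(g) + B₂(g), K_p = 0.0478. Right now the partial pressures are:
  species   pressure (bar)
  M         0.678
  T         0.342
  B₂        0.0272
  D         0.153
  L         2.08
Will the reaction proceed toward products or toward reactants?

Q_p = P(T)²·P(B₂) / (P(M)·P(L)³·P(D)³) = (0.342)²·(0.0272) / ((0.678)·(2.08)³·(0.153)³) = 0.146
Q_p = 0.146 > K_p = 0.0478, so the reverse reaction proceeds.

reverse (toward reactants)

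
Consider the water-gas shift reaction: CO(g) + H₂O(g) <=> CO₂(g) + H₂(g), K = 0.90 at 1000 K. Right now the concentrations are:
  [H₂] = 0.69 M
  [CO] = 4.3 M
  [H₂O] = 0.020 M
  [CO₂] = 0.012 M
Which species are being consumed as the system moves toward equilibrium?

CO, H₂O (reactants)

Q = [CO₂]·[H₂] / ([CO]·[H₂O]) = (0.012)·(0.69) / ((4.3)·(0.020)) = 0.096
Q = 0.096 < K = 0.90: net forward reaction.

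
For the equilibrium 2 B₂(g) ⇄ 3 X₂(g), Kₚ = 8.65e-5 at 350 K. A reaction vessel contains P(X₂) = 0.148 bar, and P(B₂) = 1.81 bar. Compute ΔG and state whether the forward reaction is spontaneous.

Qₚ = P(X₂)³ / P(B₂)² = (0.148)³ / (1.81)² = 9.90e-4
ΔG = RT ln(Qₚ/Kₚ) = (8.314 J mol⁻¹ K⁻¹)(350 K) × ln(9.90e-4/8.65e-5)
   = (2.910 kJ/mol)(2.438) = 7.09 kJ/mol
ΔG > 0, so the forward reaction is non-spontaneous (proceeds in reverse).

ΔG = 7.09 kJ/mol; the forward reaction is non-spontaneous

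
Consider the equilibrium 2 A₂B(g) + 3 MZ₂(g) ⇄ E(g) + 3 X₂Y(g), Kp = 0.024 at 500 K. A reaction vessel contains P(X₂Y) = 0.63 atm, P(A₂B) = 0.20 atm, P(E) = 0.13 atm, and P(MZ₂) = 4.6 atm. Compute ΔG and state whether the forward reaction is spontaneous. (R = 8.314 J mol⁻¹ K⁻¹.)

Qp = P(E)·P(X₂Y)³ / (P(A₂B)²·P(MZ₂)³) = (0.13)·(0.63)³ / ((0.20)²·(4.6)³) = 0.00835
ΔG = RT ln(Qp/Kp) = (8.314 J mol⁻¹ K⁻¹)(500 K) × ln(0.00835/0.024)
   = (4.157 kJ/mol)(-1.056) = -4.39 kJ/mol
ΔG < 0, so the forward reaction is spontaneous (proceeds forward).

ΔG = -4.39 kJ/mol; the forward reaction is spontaneous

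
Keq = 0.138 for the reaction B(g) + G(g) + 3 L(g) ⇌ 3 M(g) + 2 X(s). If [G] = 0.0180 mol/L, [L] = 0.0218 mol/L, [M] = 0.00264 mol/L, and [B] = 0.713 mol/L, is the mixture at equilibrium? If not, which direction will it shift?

yes, at equilibrium

(X is a pure solid — omitted from Q.)
Q = [M]³ / ([B]·[G]·[L]³) = (0.00264)³ / ((0.713)·(0.0180)·(0.0218)³) = 0.138
Q = 0.138 = Keq; the system is at equilibrium.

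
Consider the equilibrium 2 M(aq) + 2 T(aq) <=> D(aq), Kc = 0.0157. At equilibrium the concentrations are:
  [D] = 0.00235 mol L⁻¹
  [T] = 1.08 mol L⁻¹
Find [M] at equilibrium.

[M] = 0.358 mol L⁻¹

At equilibrium, Kc = [D] / ([M]²·[T]²) = 0.0157.
(0.00235) / (([M])²·(1.08)²) = 0.0157
[M]² = 0.128 ⇒ [M] = 0.358 mol L⁻¹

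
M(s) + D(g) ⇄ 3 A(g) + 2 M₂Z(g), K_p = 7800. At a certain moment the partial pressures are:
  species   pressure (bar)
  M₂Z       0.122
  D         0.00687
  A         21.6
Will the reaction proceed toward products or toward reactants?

toward reactants

(M is a pure solid — omitted from Q_p.)
Q_p = P(A)³·P(M₂Z)² / P(D) = (21.6)³·(0.122)² / (0.00687) = 21800
Q_p = 21800 > K_p = 7800, so the reverse reaction proceeds.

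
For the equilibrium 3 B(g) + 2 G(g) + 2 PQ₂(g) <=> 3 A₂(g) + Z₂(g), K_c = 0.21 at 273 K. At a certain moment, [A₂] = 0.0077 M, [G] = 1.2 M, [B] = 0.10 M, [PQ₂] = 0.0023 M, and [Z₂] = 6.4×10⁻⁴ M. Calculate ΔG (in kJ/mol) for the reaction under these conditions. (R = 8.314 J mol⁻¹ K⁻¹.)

ΔG = -3.86 kJ/mol

Q_c = [A₂]³·[Z₂] / ([B]³·[G]²·[PQ₂]²) = (0.0077)³·(6.4×10⁻⁴) / ((0.10)³·(1.2)²·(0.0023)²) = 0.0384
ΔG = RT ln(Q_c/K_c) = (8.314 J mol⁻¹ K⁻¹)(273 K) × ln(0.0384/0.21)
   = (2.270 kJ/mol)(-1.699) = -3.86 kJ/mol
ΔG < 0, so the forward reaction is spontaneous (proceeds forward).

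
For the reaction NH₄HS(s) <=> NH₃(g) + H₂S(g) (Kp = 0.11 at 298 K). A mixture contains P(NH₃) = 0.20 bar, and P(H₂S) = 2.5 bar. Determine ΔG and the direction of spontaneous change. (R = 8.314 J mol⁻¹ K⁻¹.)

ΔG = 3.75 kJ/mol; the forward reaction is non-spontaneous

(NH₄HS is a pure solid — omitted from Qp.)
Qp = P(NH₃)·P(H₂S) = (0.20)·(2.5) = 0.500
ΔG = RT ln(Qp/Kp) = (8.314 J mol⁻¹ K⁻¹)(298 K) × ln(0.500/0.11)
   = (2.478 kJ/mol)(1.514) = 3.75 kJ/mol
ΔG > 0, so the forward reaction is non-spontaneous (proceeds in reverse).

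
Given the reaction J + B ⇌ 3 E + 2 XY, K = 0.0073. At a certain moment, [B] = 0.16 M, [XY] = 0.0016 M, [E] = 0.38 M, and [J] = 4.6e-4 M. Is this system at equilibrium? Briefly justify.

Q = [E]³·[XY]² / ([J]·[B]) = (0.38)³·(0.0016)² / ((4.6e-4)·(0.16)) = 0.0019
Q = 0.0019 < K = 0.0073: net forward reaction.

no; Q < K, reaction proceeds forward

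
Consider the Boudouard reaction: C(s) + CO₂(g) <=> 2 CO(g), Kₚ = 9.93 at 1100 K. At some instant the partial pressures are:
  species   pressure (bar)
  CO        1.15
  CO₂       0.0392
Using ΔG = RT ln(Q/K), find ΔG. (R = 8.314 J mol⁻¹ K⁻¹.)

(C is a pure solid — omitted from Qₚ.)
Qₚ = P(CO)² / P(CO₂) = (1.15)² / (0.0392) = 33.7
ΔG = RT ln(Qₚ/Kₚ) = (8.314 J mol⁻¹ K⁻¹)(1100 K) × ln(33.7/9.93)
   = (9.145 kJ/mol)(1.222) = 11.2 kJ/mol
ΔG > 0, so the forward reaction is non-spontaneous (proceeds in reverse).

ΔG = 11.2 kJ/mol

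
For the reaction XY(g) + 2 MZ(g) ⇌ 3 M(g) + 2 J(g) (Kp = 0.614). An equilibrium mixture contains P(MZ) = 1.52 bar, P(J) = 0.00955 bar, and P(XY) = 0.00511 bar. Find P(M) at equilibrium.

P(M) = 4.30 bar

At equilibrium, Kp = P(M)³·P(J)² / (P(XY)·P(MZ)²) = 0.614.
(P(M))³·(0.00955)² / ((0.00511)·(1.52)²) = 0.614
P(M)³ = 79.5 ⇒ P(M) = 4.30 bar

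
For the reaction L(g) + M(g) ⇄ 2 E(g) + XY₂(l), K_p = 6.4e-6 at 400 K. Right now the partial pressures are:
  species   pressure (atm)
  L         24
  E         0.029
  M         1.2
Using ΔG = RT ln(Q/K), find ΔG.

(XY₂ is a pure liquid — omitted from Q_p.)
Q_p = P(E)² / (P(L)·P(M)) = (0.029)² / ((24)·(1.2)) = 2.92e-5
ΔG = RT ln(Q_p/K_p) = (8.314 J mol⁻¹ K⁻¹)(400 K) × ln(2.92e-5/6.4e-6)
   = (3.326 kJ/mol)(1.518) = 5.05 kJ/mol
ΔG > 0, so the forward reaction is non-spontaneous (proceeds in reverse).

ΔG = 5.05 kJ/mol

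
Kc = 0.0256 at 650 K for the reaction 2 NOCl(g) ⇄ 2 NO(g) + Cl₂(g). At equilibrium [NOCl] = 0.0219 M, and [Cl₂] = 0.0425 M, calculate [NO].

[NO] = 0.0170 M

At equilibrium, Kc = [NO]²·[Cl₂] / [NOCl]² = 0.0256.
([NO])²·(0.0425) / (0.0219)² = 0.0256
[NO]² = 2.89×10⁻⁴ ⇒ [NO] = 0.0170 M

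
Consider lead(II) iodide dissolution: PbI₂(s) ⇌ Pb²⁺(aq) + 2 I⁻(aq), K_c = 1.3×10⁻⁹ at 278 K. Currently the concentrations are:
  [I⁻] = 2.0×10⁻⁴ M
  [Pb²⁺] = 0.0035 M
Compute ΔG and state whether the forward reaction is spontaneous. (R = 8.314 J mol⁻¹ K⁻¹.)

ΔG = -5.15 kJ/mol; the forward reaction is spontaneous

(PbI₂ is a pure solid — omitted from Q_c.)
Q_c = [Pb²⁺]·[I⁻]² = (0.0035)·(2.0×10⁻⁴)² = 1.40×10⁻¹⁰
ΔG = RT ln(Q_c/K_c) = (8.314 J mol⁻¹ K⁻¹)(278 K) × ln(1.40×10⁻¹⁰/1.3×10⁻⁹)
   = (2.311 kJ/mol)(-2.228) = -5.15 kJ/mol
ΔG < 0, so the forward reaction is spontaneous (proceeds forward).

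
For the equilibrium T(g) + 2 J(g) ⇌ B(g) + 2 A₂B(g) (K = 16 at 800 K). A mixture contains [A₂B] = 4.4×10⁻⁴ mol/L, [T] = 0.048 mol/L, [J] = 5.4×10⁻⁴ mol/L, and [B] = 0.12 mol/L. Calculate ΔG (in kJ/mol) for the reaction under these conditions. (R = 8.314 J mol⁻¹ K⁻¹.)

ΔG = -15.1 kJ/mol

Q = [B]·[A₂B]² / ([T]·[J]²) = (0.12)·(4.4×10⁻⁴)² / ((0.048)·(5.4×10⁻⁴)²) = 1.66
ΔG = RT ln(Q/K) = (8.314 J mol⁻¹ K⁻¹)(800 K) × ln(1.66/16)
   = (6.651 kJ/mol)(-2.266) = -15.1 kJ/mol
ΔG < 0, so the forward reaction is spontaneous (proceeds forward).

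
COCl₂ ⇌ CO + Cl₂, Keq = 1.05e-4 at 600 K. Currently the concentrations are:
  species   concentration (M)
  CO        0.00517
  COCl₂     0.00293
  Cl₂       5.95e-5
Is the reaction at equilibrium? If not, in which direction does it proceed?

Q = [CO]·[Cl₂] / [COCl₂] = (0.00517)·(5.95e-5) / (0.00293) = 1.05e-4
Q = 1.05e-4 = Keq, so the system is already at equilibrium.

at equilibrium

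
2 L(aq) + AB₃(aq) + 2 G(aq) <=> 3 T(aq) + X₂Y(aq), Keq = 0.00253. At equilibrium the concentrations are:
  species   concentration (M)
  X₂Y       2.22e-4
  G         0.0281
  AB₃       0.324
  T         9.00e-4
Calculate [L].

At equilibrium, Keq = [T]³·[X₂Y] / ([L]²·[AB₃]·[G]²) = 0.00253.
(9.00e-4)³·(2.22e-4) / (([L])²·(0.324)·(0.0281)²) = 0.00253
[L]² = 2.50e-7 ⇒ [L] = 5.00e-4 M

[L] = 5.00e-4 M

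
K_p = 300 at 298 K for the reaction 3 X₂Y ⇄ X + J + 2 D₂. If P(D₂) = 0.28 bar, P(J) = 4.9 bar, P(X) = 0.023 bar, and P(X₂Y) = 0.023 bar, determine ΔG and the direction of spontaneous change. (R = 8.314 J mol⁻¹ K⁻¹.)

ΔG = 2.19 kJ/mol; the forward reaction is non-spontaneous

Q_p = P(X)·P(J)·P(D₂)² / P(X₂Y)³ = (0.023)·(4.9)·(0.28)² / (0.023)³ = 726
ΔG = RT ln(Q_p/K_p) = (8.314 J mol⁻¹ K⁻¹)(298 K) × ln(726/300)
   = (2.478 kJ/mol)(0.8838) = 2.19 kJ/mol
ΔG > 0, so the forward reaction is non-spontaneous (proceeds in reverse).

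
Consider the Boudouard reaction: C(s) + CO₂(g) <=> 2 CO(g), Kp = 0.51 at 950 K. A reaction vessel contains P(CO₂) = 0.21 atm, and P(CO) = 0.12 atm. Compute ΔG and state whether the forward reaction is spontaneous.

ΔG = -15.8 kJ/mol; the forward reaction is spontaneous

(C is a pure solid — omitted from Qp.)
Qp = P(CO)² / P(CO₂) = (0.12)² / (0.21) = 0.0686
ΔG = RT ln(Qp/Kp) = (8.314 J mol⁻¹ K⁻¹)(950 K) × ln(0.0686/0.51)
   = (7.898 kJ/mol)(-2.006) = -15.8 kJ/mol
ΔG < 0, so the forward reaction is spontaneous (proceeds forward).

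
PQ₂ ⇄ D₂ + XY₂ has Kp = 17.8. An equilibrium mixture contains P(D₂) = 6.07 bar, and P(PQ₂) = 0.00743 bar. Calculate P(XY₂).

P(XY₂) = 0.0218 bar

At equilibrium, Kp = P(D₂)·P(XY₂) / P(PQ₂) = 17.8.
(6.07)·(P(XY₂)) / (0.00743) = 17.8
P(XY₂) = 0.0218 bar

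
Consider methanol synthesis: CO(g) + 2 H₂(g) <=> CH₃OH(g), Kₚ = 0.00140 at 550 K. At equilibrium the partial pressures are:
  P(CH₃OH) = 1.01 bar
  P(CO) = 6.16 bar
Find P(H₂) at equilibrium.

P(H₂) = 10.8 bar

At equilibrium, Kₚ = P(CH₃OH) / (P(CO)·P(H₂)²) = 0.00140.
(1.01) / ((6.16)·(P(H₂))²) = 0.00140
P(H₂)² = 117 ⇒ P(H₂) = 10.8 bar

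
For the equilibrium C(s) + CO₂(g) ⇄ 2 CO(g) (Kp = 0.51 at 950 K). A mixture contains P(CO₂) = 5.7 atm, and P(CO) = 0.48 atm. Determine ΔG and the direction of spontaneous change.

ΔG = -20.0 kJ/mol; the forward reaction is spontaneous

(C is a pure solid — omitted from Qp.)
Qp = P(CO)² / P(CO₂) = (0.48)² / (5.7) = 0.0404
ΔG = RT ln(Qp/Kp) = (8.314 J mol⁻¹ K⁻¹)(950 K) × ln(0.0404/0.51)
   = (7.898 kJ/mol)(-2.536) = -20.0 kJ/mol
ΔG < 0, so the forward reaction is spontaneous (proceeds forward).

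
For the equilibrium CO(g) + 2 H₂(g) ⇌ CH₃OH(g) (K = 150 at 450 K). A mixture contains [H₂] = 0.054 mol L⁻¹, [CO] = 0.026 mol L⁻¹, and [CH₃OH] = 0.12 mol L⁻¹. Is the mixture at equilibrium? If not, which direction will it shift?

no; Q > K, reaction proceeds in reverse

Q = [CH₃OH] / ([CO]·[H₂]²) = (0.12) / ((0.026)·(0.054)²) = 1600
Q = 1600 > K = 150: net reverse reaction.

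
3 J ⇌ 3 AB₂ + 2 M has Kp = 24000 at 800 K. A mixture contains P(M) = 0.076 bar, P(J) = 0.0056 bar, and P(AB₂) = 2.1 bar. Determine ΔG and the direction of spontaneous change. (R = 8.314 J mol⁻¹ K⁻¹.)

ΔG = 16.9 kJ/mol; the forward reaction is non-spontaneous

Qp = P(AB₂)³·P(M)² / P(J)³ = (2.1)³·(0.076)² / (0.0056)³ = 3.05×10⁵
ΔG = RT ln(Qp/Kp) = (8.314 J mol⁻¹ K⁻¹)(800 K) × ln(3.05×10⁵/24000)
   = (6.651 kJ/mol)(2.542) = 16.9 kJ/mol
ΔG > 0, so the forward reaction is non-spontaneous (proceeds in reverse).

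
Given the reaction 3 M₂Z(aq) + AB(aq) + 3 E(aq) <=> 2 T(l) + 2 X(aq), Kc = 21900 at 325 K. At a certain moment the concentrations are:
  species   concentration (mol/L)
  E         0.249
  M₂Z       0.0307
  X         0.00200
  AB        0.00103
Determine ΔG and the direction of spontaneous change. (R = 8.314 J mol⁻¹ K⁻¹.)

ΔG = -2.50 kJ/mol; the forward reaction is spontaneous

(T is a pure liquid — omitted from Qc.)
Qc = [X]² / ([M₂Z]³·[AB]·[E]³) = (0.00200)² / ((0.0307)³·(0.00103)·(0.249)³) = 8690
ΔG = RT ln(Qc/Kc) = (8.314 J mol⁻¹ K⁻¹)(325 K) × ln(8690/21900)
   = (2.702 kJ/mol)(-0.9243) = -2.50 kJ/mol
ΔG < 0, so the forward reaction is spontaneous (proceeds forward).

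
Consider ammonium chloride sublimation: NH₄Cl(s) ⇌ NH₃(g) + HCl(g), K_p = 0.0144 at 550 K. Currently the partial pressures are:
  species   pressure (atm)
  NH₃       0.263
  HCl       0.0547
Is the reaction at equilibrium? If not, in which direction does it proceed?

neither direction; the system is at equilibrium

(NH₄Cl is a pure solid — omitted from Q_p.)
Q_p = P(NH₃)·P(HCl) = (0.263)·(0.0547) = 0.0144
Q_p = 0.0144 = K_p, so the system is already at equilibrium.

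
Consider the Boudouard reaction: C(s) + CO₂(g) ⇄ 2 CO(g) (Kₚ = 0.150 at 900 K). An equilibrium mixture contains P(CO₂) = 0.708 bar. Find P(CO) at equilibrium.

(C is a pure solid — omitted from Kₚ.)
At equilibrium, Kₚ = P(CO)² / P(CO₂) = 0.150.
(P(CO))² / (0.708) = 0.150
P(CO)² = 0.106 ⇒ P(CO) = 0.326 bar

P(CO) = 0.326 bar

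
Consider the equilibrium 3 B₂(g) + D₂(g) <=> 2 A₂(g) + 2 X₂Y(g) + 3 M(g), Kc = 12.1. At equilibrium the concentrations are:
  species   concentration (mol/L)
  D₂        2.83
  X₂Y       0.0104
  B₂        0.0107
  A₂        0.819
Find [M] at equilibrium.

[M] = 0.833 mol/L

At equilibrium, Kc = [A₂]²·[X₂Y]²·[M]³ / ([B₂]³·[D₂]) = 12.1.
(0.819)²·(0.0104)²·([M])³ / ((0.0107)³·(2.83)) = 12.1
[M]³ = 0.578 ⇒ [M] = 0.833 mol/L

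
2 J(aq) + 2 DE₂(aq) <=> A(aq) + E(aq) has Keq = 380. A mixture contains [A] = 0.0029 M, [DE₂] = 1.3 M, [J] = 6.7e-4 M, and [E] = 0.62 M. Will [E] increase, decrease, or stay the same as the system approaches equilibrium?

decrease

Q = [A]·[E] / ([J]²·[DE₂]²) = (0.0029)·(0.62) / ((6.7e-4)²·(1.3)²) = 2400
Q = 2400 > Keq = 380: net reverse reaction.
E is a product, so it decreases.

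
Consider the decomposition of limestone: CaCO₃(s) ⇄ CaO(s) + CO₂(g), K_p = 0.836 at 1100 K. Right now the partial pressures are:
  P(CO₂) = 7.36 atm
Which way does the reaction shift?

(CaCO₃, CaO are pure solids — omitted from Q_p.)
Q_p = P(CO₂) = 7.36
Q_p = 7.36 > K_p = 0.836, so the reverse reaction proceeds.

toward reactants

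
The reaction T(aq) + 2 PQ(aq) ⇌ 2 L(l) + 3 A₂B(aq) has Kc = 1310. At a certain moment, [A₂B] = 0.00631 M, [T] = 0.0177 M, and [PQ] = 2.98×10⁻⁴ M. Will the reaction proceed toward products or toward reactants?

(L is a pure liquid — omitted from Qc.)
Qc = [A₂B]³ / ([T]·[PQ]²) = (0.00631)³ / ((0.0177)·(2.98×10⁻⁴)²) = 160
Qc = 160 < Kc = 1310, so the forward reaction proceeds.

forward (toward products)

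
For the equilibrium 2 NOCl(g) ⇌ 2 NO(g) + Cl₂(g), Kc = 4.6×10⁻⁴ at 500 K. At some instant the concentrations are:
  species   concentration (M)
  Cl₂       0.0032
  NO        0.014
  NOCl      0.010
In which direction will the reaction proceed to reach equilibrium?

Qc = [NO]²·[Cl₂] / [NOCl]² = (0.014)²·(0.0032) / (0.010)² = 0.0063
Qc = 0.0063 > Kc = 4.6×10⁻⁴, so the reverse reaction proceeds.

in the reverse direction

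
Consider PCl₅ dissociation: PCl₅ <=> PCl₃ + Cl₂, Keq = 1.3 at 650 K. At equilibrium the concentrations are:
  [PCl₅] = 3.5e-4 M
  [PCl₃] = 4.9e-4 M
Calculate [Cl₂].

At equilibrium, Keq = [PCl₃]·[Cl₂] / [PCl₅] = 1.3.
(4.9e-4)·([Cl₂]) / (3.5e-4) = 1.3
[Cl₂] = 0.929 = 0.93 M

[Cl₂] = 0.93 M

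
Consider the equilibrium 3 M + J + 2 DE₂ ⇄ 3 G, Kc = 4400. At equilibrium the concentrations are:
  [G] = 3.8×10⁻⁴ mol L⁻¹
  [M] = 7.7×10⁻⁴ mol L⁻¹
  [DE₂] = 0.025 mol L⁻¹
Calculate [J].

[J] = 0.044 mol L⁻¹

At equilibrium, Kc = [G]³ / ([M]³·[J]·[DE₂]²) = 4400.
(3.8×10⁻⁴)³ / ((7.7×10⁻⁴)³·([J])·(0.025)²) = 4400
[J] = 0.0437 = 0.044 mol L⁻¹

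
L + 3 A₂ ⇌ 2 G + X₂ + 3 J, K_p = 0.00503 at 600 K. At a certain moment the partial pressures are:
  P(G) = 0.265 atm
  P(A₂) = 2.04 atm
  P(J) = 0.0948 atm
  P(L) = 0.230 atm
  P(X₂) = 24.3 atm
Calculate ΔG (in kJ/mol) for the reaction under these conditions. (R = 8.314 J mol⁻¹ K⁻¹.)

ΔG = -9.53 kJ/mol

Q_p = P(G)²·P(X₂)·P(J)³ / (P(L)·P(A₂)³) = (0.265)²·(24.3)·(0.0948)³ / ((0.230)·(2.04)³) = 7.45×10⁻⁴
ΔG = RT ln(Q_p/K_p) = (8.314 J mol⁻¹ K⁻¹)(600 K) × ln(7.45×10⁻⁴/0.00503)
   = (4.988 kJ/mol)(-1.910) = -9.53 kJ/mol
ΔG < 0, so the forward reaction is spontaneous (proceeds forward).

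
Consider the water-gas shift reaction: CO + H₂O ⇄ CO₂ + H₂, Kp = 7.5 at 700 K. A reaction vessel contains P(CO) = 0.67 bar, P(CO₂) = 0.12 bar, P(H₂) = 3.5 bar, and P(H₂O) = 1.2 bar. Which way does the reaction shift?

Qp = P(CO₂)·P(H₂) / (P(CO)·P(H₂O)) = (0.12)·(3.5) / ((0.67)·(1.2)) = 0.52
Qp = 0.52 < Kp = 7.5, so the forward reaction proceeds.

toward products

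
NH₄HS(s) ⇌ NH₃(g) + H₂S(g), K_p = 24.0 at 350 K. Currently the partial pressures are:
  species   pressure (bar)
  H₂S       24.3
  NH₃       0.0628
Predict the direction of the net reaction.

in the forward direction

(NH₄HS is a pure solid — omitted from Q_p.)
Q_p = P(NH₃)·P(H₂S) = (0.0628)·(24.3) = 1.53
Q_p = 1.53 < K_p = 24.0, so the forward reaction proceeds.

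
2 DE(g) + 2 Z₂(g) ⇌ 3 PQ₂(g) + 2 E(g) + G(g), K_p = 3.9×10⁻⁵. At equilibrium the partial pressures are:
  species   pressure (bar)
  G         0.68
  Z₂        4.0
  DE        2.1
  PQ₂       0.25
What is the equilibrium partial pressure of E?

At equilibrium, K_p = P(PQ₂)³·P(E)²·P(G) / (P(DE)²·P(Z₂)²) = 3.9×10⁻⁵.
(0.25)³·(P(E))²·(0.68) / ((2.1)²·(4.0)²) = 3.9×10⁻⁵
P(E)² = 0.259 ⇒ P(E) = 0.51 bar

P(E) = 0.51 bar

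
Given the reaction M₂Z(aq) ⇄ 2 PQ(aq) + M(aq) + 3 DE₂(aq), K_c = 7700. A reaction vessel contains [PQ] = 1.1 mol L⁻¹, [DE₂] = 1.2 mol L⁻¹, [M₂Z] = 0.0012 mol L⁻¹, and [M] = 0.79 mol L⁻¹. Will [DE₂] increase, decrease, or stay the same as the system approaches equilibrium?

increase

Q_c = [PQ]²·[M]·[DE₂]³ / [M₂Z] = (1.1)²·(0.79)·(1.2)³ / (0.0012) = 1400
Q_c = 1400 < K_c = 7700: net forward reaction.
DE₂ is a product, so it increases.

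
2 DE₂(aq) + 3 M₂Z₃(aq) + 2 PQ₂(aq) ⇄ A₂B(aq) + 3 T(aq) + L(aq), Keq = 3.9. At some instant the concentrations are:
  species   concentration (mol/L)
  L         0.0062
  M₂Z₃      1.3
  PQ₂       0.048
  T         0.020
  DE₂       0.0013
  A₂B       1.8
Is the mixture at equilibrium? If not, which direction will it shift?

Q = [A₂B]·[T]³·[L] / ([DE₂]²·[M₂Z₃]³·[PQ₂]²) = (1.8)·(0.020)³·(0.0062) / ((0.0013)²·(1.3)³·(0.048)²) = 10
Q = 10 > Keq = 3.9: net reverse reaction.

no; Q > K, reaction proceeds in reverse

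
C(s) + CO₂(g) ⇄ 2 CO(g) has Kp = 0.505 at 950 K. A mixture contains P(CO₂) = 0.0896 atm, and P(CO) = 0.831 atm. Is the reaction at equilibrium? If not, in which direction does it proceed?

(C is a pure solid — omitted from Qp.)
Qp = P(CO)² / P(CO₂) = (0.831)² / (0.0896) = 7.71
Qp = 7.71 > Kp = 0.505, so the reverse reaction proceeds.

to the left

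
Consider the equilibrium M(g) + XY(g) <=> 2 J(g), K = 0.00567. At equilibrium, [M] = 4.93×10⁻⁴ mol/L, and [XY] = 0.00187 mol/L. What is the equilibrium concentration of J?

At equilibrium, K = [J]² / ([M]·[XY]) = 0.00567.
([J])² / ((4.93×10⁻⁴)·(0.00187)) = 0.00567
[J]² = 5.23×10⁻⁹ ⇒ [J] = 7.23×10⁻⁵ mol/L

[J] = 7.23×10⁻⁵ mol/L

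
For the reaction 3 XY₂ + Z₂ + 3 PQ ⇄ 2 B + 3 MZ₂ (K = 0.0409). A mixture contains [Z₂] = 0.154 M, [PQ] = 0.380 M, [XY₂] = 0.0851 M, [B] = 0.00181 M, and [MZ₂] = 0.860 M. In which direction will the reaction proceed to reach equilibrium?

Q = [B]²·[MZ₂]³ / ([XY₂]³·[Z₂]·[PQ]³) = (0.00181)²·(0.860)³ / ((0.0851)³·(0.154)·(0.380)³) = 0.400
Q = 0.400 > K = 0.0409, so the reverse reaction proceeds.

toward reactants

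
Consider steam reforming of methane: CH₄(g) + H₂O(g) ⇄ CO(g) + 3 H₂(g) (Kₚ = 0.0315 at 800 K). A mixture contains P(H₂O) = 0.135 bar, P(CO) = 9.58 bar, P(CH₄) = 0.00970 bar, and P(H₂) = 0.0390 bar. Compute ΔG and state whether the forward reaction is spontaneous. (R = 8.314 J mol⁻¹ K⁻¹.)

ΔG = 17.4 kJ/mol; the forward reaction is non-spontaneous

Qₚ = P(CO)·P(H₂)³ / (P(CH₄)·P(H₂O)) = (9.58)·(0.0390)³ / ((0.00970)·(0.135)) = 0.434
ΔG = RT ln(Qₚ/Kₚ) = (8.314 J mol⁻¹ K⁻¹)(800 K) × ln(0.434/0.0315)
   = (6.651 kJ/mol)(2.623) = 17.4 kJ/mol
ΔG > 0, so the forward reaction is non-spontaneous (proceeds in reverse).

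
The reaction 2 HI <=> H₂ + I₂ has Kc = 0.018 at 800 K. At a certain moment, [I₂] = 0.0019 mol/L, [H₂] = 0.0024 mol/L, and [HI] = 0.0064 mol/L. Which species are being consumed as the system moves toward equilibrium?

H₂, I₂ (products)

Qc = [H₂]·[I₂] / [HI]² = (0.0024)·(0.0019) / (0.0064)² = 0.11
Qc = 0.11 > Kc = 0.018: net reverse reaction.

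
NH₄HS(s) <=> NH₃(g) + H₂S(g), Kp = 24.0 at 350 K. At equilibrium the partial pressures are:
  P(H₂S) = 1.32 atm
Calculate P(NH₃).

P(NH₃) = 18.2 atm

(NH₄HS is a pure solid — omitted from Kp.)
At equilibrium, Kp = P(NH₃)·P(H₂S) = 24.0.
(P(NH₃))·(1.32) = 24.0
P(NH₃) = 18.2 atm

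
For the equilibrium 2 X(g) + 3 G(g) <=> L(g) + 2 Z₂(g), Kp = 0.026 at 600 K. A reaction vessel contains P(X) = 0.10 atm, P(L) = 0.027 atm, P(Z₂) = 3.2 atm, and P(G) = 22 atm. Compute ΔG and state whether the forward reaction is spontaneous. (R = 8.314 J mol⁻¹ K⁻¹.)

ΔG = -11.5 kJ/mol; the forward reaction is spontaneous

Qp = P(L)·P(Z₂)² / (P(X)²·P(G)³) = (0.027)·(3.2)² / ((0.10)²·(22)³) = 0.00260
ΔG = RT ln(Qp/Kp) = (8.314 J mol⁻¹ K⁻¹)(600 K) × ln(0.00260/0.026)
   = (4.988 kJ/mol)(-2.303) = -11.5 kJ/mol
ΔG < 0, so the forward reaction is spontaneous (proceeds forward).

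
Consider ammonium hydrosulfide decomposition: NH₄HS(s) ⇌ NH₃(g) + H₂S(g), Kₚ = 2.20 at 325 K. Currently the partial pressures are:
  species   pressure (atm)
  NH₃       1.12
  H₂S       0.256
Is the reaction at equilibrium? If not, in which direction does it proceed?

in the forward direction

(NH₄HS is a pure solid — omitted from Qₚ.)
Qₚ = P(NH₃)·P(H₂S) = (1.12)·(0.256) = 0.287
Qₚ = 0.287 < Kₚ = 2.20, so the forward reaction proceeds.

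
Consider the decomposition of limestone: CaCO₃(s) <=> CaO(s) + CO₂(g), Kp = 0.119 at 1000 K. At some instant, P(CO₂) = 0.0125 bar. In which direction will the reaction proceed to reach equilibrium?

(CaCO₃, CaO are pure solids — omitted from Qp.)
Qp = P(CO₂) = 0.0125
Qp = 0.0125 < Kp = 0.119, so the forward reaction proceeds.

forward (toward products)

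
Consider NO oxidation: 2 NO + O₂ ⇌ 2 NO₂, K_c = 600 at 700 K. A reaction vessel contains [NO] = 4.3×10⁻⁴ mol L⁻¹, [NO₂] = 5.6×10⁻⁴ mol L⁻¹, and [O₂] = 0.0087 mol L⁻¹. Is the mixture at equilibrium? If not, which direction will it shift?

no; Q < K, reaction proceeds forward

Q_c = [NO₂]² / ([NO]²·[O₂]) = (5.6×10⁻⁴)² / ((4.3×10⁻⁴)²·(0.0087)) = 190
Q_c = 190 < K_c = 600: net forward reaction.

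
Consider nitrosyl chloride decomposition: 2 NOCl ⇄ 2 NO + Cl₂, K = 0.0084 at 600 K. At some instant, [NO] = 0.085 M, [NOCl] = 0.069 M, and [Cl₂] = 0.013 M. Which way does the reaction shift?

Q = [NO]²·[Cl₂] / [NOCl]² = (0.085)²·(0.013) / (0.069)² = 0.020
Q = 0.020 > K = 0.0084, so the reverse reaction proceeds.

toward reactants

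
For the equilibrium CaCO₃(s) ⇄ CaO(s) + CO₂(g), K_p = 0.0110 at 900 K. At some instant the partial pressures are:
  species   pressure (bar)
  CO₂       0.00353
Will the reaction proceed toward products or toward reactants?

to the right

(CaCO₃, CaO are pure solids — omitted from Q_p.)
Q_p = P(CO₂) = 0.00353
Q_p = 0.00353 < K_p = 0.0110, so the forward reaction proceeds.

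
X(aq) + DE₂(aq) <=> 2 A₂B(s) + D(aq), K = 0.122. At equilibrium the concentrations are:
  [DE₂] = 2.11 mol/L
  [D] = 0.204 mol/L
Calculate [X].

(A₂B is a pure solid — omitted from K.)
At equilibrium, K = [D] / ([X]·[DE₂]) = 0.122.
(0.204) / (([X])·(2.11)) = 0.122
[X] = 0.792 mol/L

[X] = 0.792 mol/L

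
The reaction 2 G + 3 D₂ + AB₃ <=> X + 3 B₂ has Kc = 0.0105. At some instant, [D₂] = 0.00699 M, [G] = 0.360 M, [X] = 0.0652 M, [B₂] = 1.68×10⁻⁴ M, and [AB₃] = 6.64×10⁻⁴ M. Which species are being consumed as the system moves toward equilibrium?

Qc = [X]·[B₂]³ / ([G]²·[D₂]³·[AB₃]) = (0.0652)·(1.68×10⁻⁴)³ / ((0.360)²·(0.00699)³·(6.64×10⁻⁴)) = 0.0105
Qc = 0.0105 = Kc; the system is at equilibrium.

none (at equilibrium)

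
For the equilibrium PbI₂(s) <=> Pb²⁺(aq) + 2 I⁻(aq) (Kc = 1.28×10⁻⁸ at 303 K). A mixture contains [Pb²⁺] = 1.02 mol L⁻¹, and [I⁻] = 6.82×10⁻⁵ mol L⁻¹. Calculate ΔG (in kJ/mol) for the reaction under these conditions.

(PbI₂ is a pure solid — omitted from Qc.)
Qc = [Pb²⁺]·[I⁻]² = (1.02)·(6.82×10⁻⁵)² = 4.74×10⁻⁹
ΔG = RT ln(Qc/Kc) = (8.314 J mol⁻¹ K⁻¹)(303 K) × ln(4.74×10⁻⁹/1.28×10⁻⁸)
   = (2.519 kJ/mol)(-0.9934) = -2.50 kJ/mol
ΔG < 0, so the forward reaction is spontaneous (proceeds forward).

ΔG = -2.50 kJ/mol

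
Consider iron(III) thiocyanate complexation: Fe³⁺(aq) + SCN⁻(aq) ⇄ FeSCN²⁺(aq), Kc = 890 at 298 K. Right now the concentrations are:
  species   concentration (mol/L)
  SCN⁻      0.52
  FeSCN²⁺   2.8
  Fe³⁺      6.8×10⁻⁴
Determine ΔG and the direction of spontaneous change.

Qc = [FeSCN²⁺] / ([Fe³⁺]·[SCN⁻]) = (2.8) / ((6.8×10⁻⁴)·(0.52)) = 7920
ΔG = RT ln(Qc/Kc) = (8.314 J mol⁻¹ K⁻¹)(298 K) × ln(7920/890)
   = (2.478 kJ/mol)(2.186) = 5.42 kJ/mol
ΔG > 0, so the forward reaction is non-spontaneous (proceeds in reverse).

ΔG = 5.42 kJ/mol; the forward reaction is non-spontaneous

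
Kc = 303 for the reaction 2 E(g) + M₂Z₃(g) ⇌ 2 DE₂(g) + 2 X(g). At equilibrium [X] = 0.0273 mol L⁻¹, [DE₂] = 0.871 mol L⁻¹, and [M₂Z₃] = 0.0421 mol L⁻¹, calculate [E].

[E] = 0.00666 mol L⁻¹

At equilibrium, Kc = [DE₂]²·[X]² / ([E]²·[M₂Z₃]) = 303.
(0.871)²·(0.0273)² / (([E])²·(0.0421)) = 303
[E]² = 4.43e-5 ⇒ [E] = 0.00666 mol L⁻¹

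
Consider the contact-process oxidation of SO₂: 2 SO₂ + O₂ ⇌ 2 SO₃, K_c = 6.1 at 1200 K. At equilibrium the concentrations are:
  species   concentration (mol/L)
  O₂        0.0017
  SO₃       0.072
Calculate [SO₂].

[SO₂] = 0.71 mol/L

At equilibrium, K_c = [SO₃]² / ([SO₂]²·[O₂]) = 6.1.
(0.072)² / (([SO₂])²·(0.0017)) = 6.1
[SO₂]² = 0.500 ⇒ [SO₂] = 0.71 mol/L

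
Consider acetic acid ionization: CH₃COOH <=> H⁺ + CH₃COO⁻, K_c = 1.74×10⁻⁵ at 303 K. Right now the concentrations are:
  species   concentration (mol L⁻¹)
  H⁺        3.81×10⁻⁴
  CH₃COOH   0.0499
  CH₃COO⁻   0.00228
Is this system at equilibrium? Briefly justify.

Q_c = [H⁺]·[CH₃COO⁻] / [CH₃COOH] = (3.81×10⁻⁴)·(0.00228) / (0.0499) = 1.74×10⁻⁵
Q_c = 1.74×10⁻⁵ = K_c; the system is at equilibrium.

yes, at equilibrium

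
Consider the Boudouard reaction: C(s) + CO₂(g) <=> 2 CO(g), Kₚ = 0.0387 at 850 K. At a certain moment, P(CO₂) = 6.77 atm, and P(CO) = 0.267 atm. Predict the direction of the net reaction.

(C is a pure solid — omitted from Qₚ.)
Qₚ = P(CO)² / P(CO₂) = (0.267)² / (6.77) = 0.0105
Qₚ = 0.0105 < Kₚ = 0.0387, so the forward reaction proceeds.

in the forward direction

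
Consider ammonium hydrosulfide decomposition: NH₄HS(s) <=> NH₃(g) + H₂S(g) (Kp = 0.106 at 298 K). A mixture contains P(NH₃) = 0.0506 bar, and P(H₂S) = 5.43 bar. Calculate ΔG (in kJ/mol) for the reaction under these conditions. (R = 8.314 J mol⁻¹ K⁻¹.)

(NH₄HS is a pure solid — omitted from Qp.)
Qp = P(NH₃)·P(H₂S) = (0.0506)·(5.43) = 0.275
ΔG = RT ln(Qp/Kp) = (8.314 J mol⁻¹ K⁻¹)(298 K) × ln(0.275/0.106)
   = (2.478 kJ/mol)(0.9533) = 2.36 kJ/mol
ΔG > 0, so the forward reaction is non-spontaneous (proceeds in reverse).

ΔG = 2.36 kJ/mol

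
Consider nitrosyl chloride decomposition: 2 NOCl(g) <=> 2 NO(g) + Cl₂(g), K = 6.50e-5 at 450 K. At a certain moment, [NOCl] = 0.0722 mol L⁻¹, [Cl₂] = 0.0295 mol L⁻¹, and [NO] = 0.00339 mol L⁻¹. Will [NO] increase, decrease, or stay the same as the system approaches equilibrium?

Q = [NO]²·[Cl₂] / [NOCl]² = (0.00339)²·(0.0295) / (0.0722)² = 6.50e-5
Q = 6.50e-5 = K; the system is at equilibrium.

stay the same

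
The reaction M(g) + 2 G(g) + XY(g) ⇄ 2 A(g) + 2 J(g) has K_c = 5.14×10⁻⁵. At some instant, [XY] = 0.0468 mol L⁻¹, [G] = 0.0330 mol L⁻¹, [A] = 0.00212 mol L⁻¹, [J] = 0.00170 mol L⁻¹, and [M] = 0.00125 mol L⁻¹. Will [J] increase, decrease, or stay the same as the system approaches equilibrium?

Q_c = [A]²·[J]² / ([M]·[G]²·[XY]) = (0.00212)²·(0.00170)² / ((0.00125)·(0.0330)²·(0.0468)) = 2.04×10⁻⁴
Q_c = 2.04×10⁻⁴ > K_c = 5.14×10⁻⁵: net reverse reaction.
J is a product, so it decreases.

decrease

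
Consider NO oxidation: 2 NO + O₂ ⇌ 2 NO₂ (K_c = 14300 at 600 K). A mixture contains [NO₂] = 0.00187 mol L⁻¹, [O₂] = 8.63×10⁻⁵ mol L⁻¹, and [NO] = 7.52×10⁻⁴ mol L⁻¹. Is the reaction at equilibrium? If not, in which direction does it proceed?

toward reactants

Q_c = [NO₂]² / ([NO]²·[O₂]) = (0.00187)² / ((7.52×10⁻⁴)²·(8.63×10⁻⁵)) = 71700
Q_c = 71700 > K_c = 14300, so the reverse reaction proceeds.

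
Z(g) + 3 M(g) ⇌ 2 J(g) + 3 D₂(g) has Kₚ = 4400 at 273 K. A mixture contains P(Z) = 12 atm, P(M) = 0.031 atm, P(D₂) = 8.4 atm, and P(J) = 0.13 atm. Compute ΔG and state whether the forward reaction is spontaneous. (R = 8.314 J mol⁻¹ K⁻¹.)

Qₚ = P(J)²·P(D₂)³ / (P(Z)·P(M)³) = (0.13)²·(8.4)³ / ((12)·(0.031)³) = 28000
ΔG = RT ln(Qₚ/Kₚ) = (8.314 J mol⁻¹ K⁻¹)(273 K) × ln(28000/4400)
   = (2.270 kJ/mol)(1.851) = 4.20 kJ/mol
ΔG > 0, so the forward reaction is non-spontaneous (proceeds in reverse).

ΔG = 4.20 kJ/mol; the forward reaction is non-spontaneous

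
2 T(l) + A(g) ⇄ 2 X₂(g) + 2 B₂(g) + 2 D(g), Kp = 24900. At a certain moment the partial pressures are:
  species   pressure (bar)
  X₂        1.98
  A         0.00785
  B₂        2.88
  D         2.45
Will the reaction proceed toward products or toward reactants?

no net change (already at equilibrium)

(T is a pure liquid — omitted from Qp.)
Qp = P(X₂)²·P(B₂)²·P(D)² / P(A) = (1.98)²·(2.88)²·(2.45)² / (0.00785) = 24900
Qp = 24900 = Kp, so the system is already at equilibrium.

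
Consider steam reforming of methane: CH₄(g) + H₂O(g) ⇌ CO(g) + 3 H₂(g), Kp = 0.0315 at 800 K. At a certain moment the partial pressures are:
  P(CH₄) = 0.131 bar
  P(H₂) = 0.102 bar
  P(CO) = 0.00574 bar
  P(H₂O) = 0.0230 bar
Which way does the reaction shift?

Qp = P(CO)·P(H₂)³ / (P(CH₄)·P(H₂O)) = (0.00574)·(0.102)³ / ((0.131)·(0.0230)) = 0.00202
Qp = 0.00202 < Kp = 0.0315, so the forward reaction proceeds.

forward (toward products)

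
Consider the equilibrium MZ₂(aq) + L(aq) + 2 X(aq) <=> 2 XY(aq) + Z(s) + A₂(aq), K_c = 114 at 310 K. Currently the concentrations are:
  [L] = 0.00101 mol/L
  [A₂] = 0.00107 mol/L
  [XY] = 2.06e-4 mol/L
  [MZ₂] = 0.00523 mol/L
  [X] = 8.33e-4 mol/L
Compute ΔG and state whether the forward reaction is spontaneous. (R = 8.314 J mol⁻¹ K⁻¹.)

(Z is a pure solid — omitted from Q_c.)
Q_c = [XY]²·[A₂] / ([MZ₂]·[L]·[X]²) = (2.06e-4)²·(0.00107) / ((0.00523)·(0.00101)·(8.33e-4)²) = 12.4
ΔG = RT ln(Q_c/K_c) = (8.314 J mol⁻¹ K⁻¹)(310 K) × ln(12.4/114)
   = (2.577 kJ/mol)(-2.219) = -5.72 kJ/mol
ΔG < 0, so the forward reaction is spontaneous (proceeds forward).

ΔG = -5.72 kJ/mol; the forward reaction is spontaneous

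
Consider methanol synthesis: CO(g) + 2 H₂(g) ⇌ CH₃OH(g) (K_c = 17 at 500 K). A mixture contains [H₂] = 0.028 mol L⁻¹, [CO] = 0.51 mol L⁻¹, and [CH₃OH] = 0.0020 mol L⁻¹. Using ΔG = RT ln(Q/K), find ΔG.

Q_c = [CH₃OH] / ([CO]·[H₂]²) = (0.0020) / ((0.51)·(0.028)²) = 5.00
ΔG = RT ln(Q_c/K_c) = (8.314 J mol⁻¹ K⁻¹)(500 K) × ln(5.00/17)
   = (4.157 kJ/mol)(-1.224) = -5.09 kJ/mol
ΔG < 0, so the forward reaction is spontaneous (proceeds forward).

ΔG = -5.09 kJ/mol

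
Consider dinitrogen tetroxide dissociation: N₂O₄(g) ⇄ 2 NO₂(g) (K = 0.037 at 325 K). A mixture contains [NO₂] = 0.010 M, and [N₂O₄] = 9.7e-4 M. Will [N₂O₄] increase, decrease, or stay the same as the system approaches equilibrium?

increase

Q = [NO₂]² / [N₂O₄] = (0.010)² / (9.7e-4) = 0.10
Q = 0.10 > K = 0.037: net reverse reaction.
N₂O₄ is a reactant, so it increases.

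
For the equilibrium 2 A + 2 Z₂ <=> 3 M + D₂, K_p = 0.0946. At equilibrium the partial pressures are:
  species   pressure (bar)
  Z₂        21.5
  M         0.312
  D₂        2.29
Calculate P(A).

P(A) = 0.0399 bar

At equilibrium, K_p = P(M)³·P(D₂) / (P(A)²·P(Z₂)²) = 0.0946.
(0.312)³·(2.29) / ((P(A))²·(21.5)²) = 0.0946
P(A)² = 0.00159 ⇒ P(A) = 0.0399 bar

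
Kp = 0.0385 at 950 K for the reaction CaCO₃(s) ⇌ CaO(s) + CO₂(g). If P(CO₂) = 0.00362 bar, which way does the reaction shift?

(CaCO₃, CaO are pure solids — omitted from Qp.)
Qp = P(CO₂) = 0.00362
Qp = 0.00362 < Kp = 0.0385, so the forward reaction proceeds.

forward (toward products)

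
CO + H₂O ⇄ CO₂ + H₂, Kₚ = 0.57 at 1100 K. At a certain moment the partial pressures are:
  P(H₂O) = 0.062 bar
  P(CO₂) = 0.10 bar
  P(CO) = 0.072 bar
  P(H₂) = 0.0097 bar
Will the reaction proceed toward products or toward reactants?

to the right

Qₚ = P(CO₂)·P(H₂) / (P(CO)·P(H₂O)) = (0.10)·(0.0097) / ((0.072)·(0.062)) = 0.22
Qₚ = 0.22 < Kₚ = 0.57, so the forward reaction proceeds.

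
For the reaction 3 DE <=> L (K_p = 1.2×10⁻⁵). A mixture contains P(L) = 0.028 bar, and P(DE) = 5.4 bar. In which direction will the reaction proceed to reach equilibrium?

Q_p = P(L) / P(DE)³ = (0.028) / (5.4)³ = 1.8×10⁻⁴
Q_p = 1.8×10⁻⁴ > K_p = 1.2×10⁻⁵, so the reverse reaction proceeds.

in the reverse direction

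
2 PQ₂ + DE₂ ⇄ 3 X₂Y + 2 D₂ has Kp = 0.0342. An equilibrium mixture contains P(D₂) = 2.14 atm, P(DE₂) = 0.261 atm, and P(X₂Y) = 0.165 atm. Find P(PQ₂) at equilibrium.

P(PQ₂) = 1.52 atm

At equilibrium, Kp = P(X₂Y)³·P(D₂)² / (P(PQ₂)²·P(DE₂)) = 0.0342.
(0.165)³·(2.14)² / ((P(PQ₂))²·(0.261)) = 0.0342
P(PQ₂)² = 2.30 ⇒ P(PQ₂) = 1.52 atm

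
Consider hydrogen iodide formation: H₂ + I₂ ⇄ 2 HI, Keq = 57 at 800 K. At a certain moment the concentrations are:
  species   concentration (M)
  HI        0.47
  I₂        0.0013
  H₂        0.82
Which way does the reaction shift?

toward reactants

Q = [HI]² / ([H₂]·[I₂]) = (0.47)² / ((0.82)·(0.0013)) = 210
Q = 210 > Keq = 57, so the reverse reaction proceeds.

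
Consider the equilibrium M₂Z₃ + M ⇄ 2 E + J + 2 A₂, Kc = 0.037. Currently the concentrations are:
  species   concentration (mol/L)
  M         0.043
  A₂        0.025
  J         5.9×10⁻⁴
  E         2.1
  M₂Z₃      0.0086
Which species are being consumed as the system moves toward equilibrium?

Qc = [E]²·[J]·[A₂]² / ([M₂Z₃]·[M]) = (2.1)²·(5.9×10⁻⁴)·(0.025)² / ((0.0086)·(0.043)) = 0.0044
Qc = 0.0044 < Kc = 0.037: net forward reaction.

M₂Z₃, M (reactants)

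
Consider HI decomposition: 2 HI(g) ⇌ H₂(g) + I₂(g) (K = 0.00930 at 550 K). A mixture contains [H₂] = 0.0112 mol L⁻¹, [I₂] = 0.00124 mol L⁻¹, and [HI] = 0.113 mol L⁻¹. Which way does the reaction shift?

in the forward direction

Q = [H₂]·[I₂] / [HI]² = (0.0112)·(0.00124) / (0.113)² = 0.00109
Q = 0.00109 < K = 0.00930, so the forward reaction proceeds.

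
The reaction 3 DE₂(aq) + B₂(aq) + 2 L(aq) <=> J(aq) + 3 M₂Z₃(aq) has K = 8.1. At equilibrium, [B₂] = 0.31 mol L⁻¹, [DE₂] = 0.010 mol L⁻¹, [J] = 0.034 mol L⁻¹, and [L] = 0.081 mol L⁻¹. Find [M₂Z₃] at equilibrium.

At equilibrium, K = [J]·[M₂Z₃]³ / ([DE₂]³·[B₂]·[L]²) = 8.1.
(0.034)·([M₂Z₃])³ / ((0.010)³·(0.31)·(0.081)²) = 8.1
[M₂Z₃]³ = 4.85×10⁻⁷ ⇒ [M₂Z₃] = 0.0079 mol L⁻¹

[M₂Z₃] = 0.0079 mol L⁻¹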